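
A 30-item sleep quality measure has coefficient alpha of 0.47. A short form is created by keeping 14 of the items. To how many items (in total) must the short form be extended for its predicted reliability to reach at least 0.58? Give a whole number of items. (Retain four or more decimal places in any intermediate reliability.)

47

Short-form reliability: n = 14/30 = 0.4667; r_14 = n·r/(1+(n−1)r) ≈ 0.2927
Length factor from the short form to reach 0.58: n' = 0.58(1 − 0.2927) / [0.2927(1 − 0.58)] ≈ 3.3370
Total items = 3.3370 × 14 = 46.72, rounded up to 47.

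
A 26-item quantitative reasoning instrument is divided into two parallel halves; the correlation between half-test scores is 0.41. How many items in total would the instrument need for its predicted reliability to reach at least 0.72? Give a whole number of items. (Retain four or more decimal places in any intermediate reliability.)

Corrected full-test reliability: r_full = 2 × 0.41 / (1 + 0.41) ≈ 0.5816
n = r_tgt(1 − r_full) / [r_full(1 − r_tgt)] = 0.72 × 0.4184 / (0.5816 × 0.28) ≈ 1.8499
Required items = 1.8499 × 26 = 48.10, so 49 items.

49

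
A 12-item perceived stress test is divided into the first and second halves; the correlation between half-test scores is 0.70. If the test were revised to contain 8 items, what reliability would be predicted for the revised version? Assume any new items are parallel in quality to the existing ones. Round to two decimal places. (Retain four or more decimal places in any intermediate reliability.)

0.76

Full-test reliability from the split-half r: r_full = 2(0.70)/(1 + 0.70) = 0.8235
Then adjust to 8 items: n = 8/12 = 0.6667
r_new = n·r_full / (1 + (n − 1)·r_full) = 0.5490 / 0.7255 ≈ 0.7567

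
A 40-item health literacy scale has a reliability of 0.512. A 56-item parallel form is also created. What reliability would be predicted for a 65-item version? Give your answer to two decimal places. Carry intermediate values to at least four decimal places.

0.63

Only the ratio of lengths matters: n = 65/40 = 1.6250
r_{65} = n·r / (1 + (n − 1)·r) = 0.8320 / 1.3200 ≈ 0.6303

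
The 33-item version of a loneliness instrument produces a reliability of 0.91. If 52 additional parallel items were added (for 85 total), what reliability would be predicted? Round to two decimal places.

n = 85/33 = 2.5758
r_new = 2.5758·0.91 / [1 + (2.5758 − 1)·0.91]
     = 2.3440 / 2.4340 = 0.9630

0.96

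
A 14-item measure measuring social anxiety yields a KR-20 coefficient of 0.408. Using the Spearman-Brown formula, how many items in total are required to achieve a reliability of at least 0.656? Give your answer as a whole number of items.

39

n = [0.656 × 0.592] / [0.408 × 0.344]
n = 0.388352 / 0.140352 ≈ 2.7670
Items needed = n × 14 = 2.7670 × 14 ≈ 38.74 → round up to 39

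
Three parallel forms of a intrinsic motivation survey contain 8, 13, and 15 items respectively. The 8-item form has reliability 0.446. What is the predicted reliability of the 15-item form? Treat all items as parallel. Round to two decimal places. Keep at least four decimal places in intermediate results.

Only the ratio of lengths matters: n = 15/8 = 1.8750
r_{15} = n·r / (1 + (n − 1)·r) = 0.8363 / 1.3902 ≈ 0.6016

0.60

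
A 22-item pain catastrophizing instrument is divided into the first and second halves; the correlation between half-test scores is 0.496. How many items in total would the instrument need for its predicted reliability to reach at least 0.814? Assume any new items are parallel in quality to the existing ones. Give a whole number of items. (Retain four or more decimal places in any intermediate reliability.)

49

Corrected full-test reliability: r_full = 2 × 0.496 / (1 + 0.496) ≈ 0.6631
Solve Spearman-Brown for n: n = 0.814(1 − 0.6631) / [0.6631(1 − 0.814)] = 2.2235
Items = 2.2235 × 22 ≈ 48.92 → 49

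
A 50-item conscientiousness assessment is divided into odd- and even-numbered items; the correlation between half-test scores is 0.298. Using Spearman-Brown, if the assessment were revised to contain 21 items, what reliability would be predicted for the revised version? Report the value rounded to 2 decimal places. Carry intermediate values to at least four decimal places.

0.26

Spearman-Brown correction (n = 2): r_full = 2·0.298/(1 + 0.298) = 0.4592
Length factor from 50 to 21 items: n = 21/50 = 0.4200
r_new = n·r_full / (1 + (n − 1)·r_full) = 0.1929 / 0.7337 ≈ 0.2629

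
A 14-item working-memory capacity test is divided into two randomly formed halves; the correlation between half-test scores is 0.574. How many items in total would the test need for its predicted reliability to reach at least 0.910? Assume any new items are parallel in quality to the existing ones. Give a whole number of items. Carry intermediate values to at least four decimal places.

53

Corrected full-test reliability: r_full = 2 × 0.574 / (1 + 0.574) ≈ 0.7294
n = r_tgt(1 − r_full) / [r_full(1 − r_tgt)] = 0.910 × 0.2706 / (0.7294 × 0.090) ≈ 3.7511
Items = 3.7511 × 14 ≈ 52.52 → 53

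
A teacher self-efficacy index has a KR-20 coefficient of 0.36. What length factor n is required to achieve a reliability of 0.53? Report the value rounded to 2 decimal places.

2.00

Spearman-Brown solved for the length factor n:
n = r*(1 − r) / [ r (1 − r*) ]
n = 0.53(1 − 0.36) / [0.36(1 − 0.53)]
n = 0.3392 / 0.1692 ≈ 2.0047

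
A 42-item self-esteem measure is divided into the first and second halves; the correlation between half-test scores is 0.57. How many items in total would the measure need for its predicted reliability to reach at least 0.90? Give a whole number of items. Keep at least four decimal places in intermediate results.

r_full = 2(0.57)/(1 + 0.57) = 0.7261
Solve Spearman-Brown for n: n = 0.90(1 − 0.7261) / [0.7261(1 − 0.90)] = 3.3950
Items = 3.3950 × 42 ≈ 142.59 → 143

143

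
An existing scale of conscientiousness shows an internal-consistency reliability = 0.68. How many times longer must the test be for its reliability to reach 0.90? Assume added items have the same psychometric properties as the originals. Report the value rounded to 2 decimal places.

4.24

n = [0.90 × 0.32] / [0.68 × 0.10]
  = 0.2880 / 0.0680 = 4.2353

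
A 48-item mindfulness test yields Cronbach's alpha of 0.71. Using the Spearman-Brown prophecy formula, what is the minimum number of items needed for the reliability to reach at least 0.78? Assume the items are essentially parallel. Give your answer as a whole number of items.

Spearman-Brown solved for the length factor n:
n = r_target (1 − r_old) / [ r_old (1 − r_target) ]
n = 0.78 × (1 − 0.71) / [ 0.71 × (1 − 0.78) ]
n = 0.2262 / 0.1562 ≈ 1.4481
1.4481 × 48 = 69.51 → 70 items

70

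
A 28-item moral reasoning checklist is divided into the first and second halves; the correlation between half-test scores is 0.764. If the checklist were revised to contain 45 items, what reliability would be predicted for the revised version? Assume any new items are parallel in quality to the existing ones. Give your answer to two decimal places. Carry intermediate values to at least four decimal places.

0.91

Full-test reliability from the split-half r: r_full = 2(0.764)/(1 + 0.764) = 0.8662
Length factor from 28 to 45 items: n = 45/28 = 1.6071
r_new = n·r_full / (1 + (n − 1)·r_full) = 1.3921 / 1.5259 ≈ 0.9123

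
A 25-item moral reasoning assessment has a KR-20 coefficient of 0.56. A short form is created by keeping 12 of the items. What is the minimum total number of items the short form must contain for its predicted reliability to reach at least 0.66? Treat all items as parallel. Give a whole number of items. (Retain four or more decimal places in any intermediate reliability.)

First, r for the 12-item form: n = 12/25 = 0.4800, so r_12 = 0.4800·0.56/(1 + (0.4800 − 1)·0.56) = 0.3792
Then solve for n' with r_old = 0.3792, r_target = 0.66: n' = 0.66(1 − 0.3792)/[0.3792(1 − 0.66)] = 3.1780
Total items = 3.1780 × 12 = 38.14, rounded up to 39.

39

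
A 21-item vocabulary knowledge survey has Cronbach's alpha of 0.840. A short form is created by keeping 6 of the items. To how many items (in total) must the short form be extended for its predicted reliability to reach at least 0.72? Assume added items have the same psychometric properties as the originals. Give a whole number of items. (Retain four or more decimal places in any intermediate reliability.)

Short-form reliability: n = 6/21 = 0.2857; r_6 = n·r/(1+(n−1)r) ≈ 0.6000
Then solve for n' with r_old = 0.6000, r_target = 0.72: n' = 0.72(1 − 0.6000)/[0.6000(1 − 0.72)] = 1.7143
Total items = 1.7143 × 6 = 10.29, rounded up to 11.

11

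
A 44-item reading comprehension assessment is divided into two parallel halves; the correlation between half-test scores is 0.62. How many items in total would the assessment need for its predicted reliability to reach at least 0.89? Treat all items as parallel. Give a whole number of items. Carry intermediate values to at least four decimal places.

110

Corrected full-test reliability: r_full = 2 × 0.62 / (1 + 0.62) ≈ 0.7654
n = r_tgt(1 − r_full) / [r_full(1 − r_tgt)] = 0.89 × 0.2346 / (0.7654 × 0.11) ≈ 2.4799
Required items = 2.4799 × 44 = 109.12, so 110 items.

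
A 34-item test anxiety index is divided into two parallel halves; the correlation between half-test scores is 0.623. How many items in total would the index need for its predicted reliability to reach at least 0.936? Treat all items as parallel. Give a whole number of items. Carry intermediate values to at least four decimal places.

Corrected full-test reliability: r_full = 2 × 0.623 / (1 + 0.623) ≈ 0.7677
n = r_tgt(1 − r_full) / [r_full(1 − r_tgt)] = 0.936 × 0.2323 / (0.7677 × 0.064) ≈ 4.4254
Required items = 4.4254 × 34 = 150.46, so 151 items.

151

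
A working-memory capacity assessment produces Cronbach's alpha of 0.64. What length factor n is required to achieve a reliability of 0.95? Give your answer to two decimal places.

10.69

n = 0.95(1 − 0.64) / [0.64(1 − 0.95)]
n = 0.3420 / 0.0320 ≈ 10.6875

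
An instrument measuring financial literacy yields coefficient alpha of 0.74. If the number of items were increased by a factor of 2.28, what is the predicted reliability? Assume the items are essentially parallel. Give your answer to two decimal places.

0.87

Spearman-Brown: r_new = n·r / (1 + (n − 1)·r)
r_new = (2.28 × 0.74) / (1 + (2.28 − 1) × 0.74)
     = 1.6872 / 1.9472 = 0.8665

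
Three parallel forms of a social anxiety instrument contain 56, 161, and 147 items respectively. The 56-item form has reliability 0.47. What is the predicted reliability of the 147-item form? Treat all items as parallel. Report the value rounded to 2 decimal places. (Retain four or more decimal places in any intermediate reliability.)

0.70

The 161-item form is not needed; work directly from the 56-item form with n = 147/56 = 2.6250.
r_{147} = n·r / (1 + (n − 1)·r) = 1.2337 / 1.7637 ≈ 0.6995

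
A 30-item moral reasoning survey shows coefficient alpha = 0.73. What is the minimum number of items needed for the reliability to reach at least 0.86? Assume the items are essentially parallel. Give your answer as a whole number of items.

Spearman-Brown solved for the length factor n:
n = r*(1 − r) / [ r (1 − r*) ]
n = 0.86(1 − 0.73) / [0.73(1 − 0.86)]
n = 0.2322 / 0.1022 ≈ 2.2720
2.2720 × 30 = 68.16 → 69 items

69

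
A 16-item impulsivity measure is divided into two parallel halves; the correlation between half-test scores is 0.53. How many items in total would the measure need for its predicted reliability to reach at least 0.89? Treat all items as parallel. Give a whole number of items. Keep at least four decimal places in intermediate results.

Corrected full-test reliability: r_full = 2 × 0.53 / (1 + 0.53) ≈ 0.6928
Solve Spearman-Brown for n: n = 0.89(1 − 0.6928) / [0.6928(1 − 0.89)] = 3.5877
Items = 3.5877 × 16 ≈ 57.40 → 58

58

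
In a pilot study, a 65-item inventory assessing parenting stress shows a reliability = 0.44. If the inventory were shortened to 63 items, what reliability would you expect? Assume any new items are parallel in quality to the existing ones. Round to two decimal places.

0.43

Length ratio n = 63/65 = 0.9692
By Spearman-Brown, r_new = n r / (1 + (n − 1) r).
r_new = (0.9692 × 0.44) / (1 + (0.9692 − 1) × 0.44)
     = 0.4264 / 0.9864 = 0.4323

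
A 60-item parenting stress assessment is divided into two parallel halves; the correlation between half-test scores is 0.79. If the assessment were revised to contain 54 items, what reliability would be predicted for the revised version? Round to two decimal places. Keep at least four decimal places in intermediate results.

0.87

Spearman-Brown correction (n = 2): r_full = 2·0.79/(1 + 0.79) = 0.8827
Length factor from 60 to 54 items: n = 54/60 = 0.9000
r_new = n·r_full / (1 + (n − 1)·r_full) = 0.7944 / 0.9117 ≈ 0.8713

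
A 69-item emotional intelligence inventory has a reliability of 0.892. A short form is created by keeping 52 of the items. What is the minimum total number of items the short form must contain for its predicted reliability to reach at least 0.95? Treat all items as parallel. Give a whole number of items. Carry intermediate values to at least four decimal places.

159

First, r for the 52-item form: n = 52/69 = 0.7536, so r_52 = 0.7536·0.892/(1 + (0.7536 − 1)·0.892) = 0.8616
Length factor from the short form to reach 0.95: n' = 0.95(1 − 0.8616) / [0.8616(1 − 0.95)] ≈ 3.0520
Total items = 3.0520 × 52 = 158.70, rounded up to 159.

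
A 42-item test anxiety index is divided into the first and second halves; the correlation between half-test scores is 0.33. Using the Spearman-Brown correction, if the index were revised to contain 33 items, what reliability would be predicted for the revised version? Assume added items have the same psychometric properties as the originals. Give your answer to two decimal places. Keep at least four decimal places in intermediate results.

0.44

Full-test reliability from the split-half r: r_full = 2(0.33)/(1 + 0.33) = 0.4962
Then adjust to 33 items: n = 33/42 = 0.7857
r_new = n·r_full / (1 + (n − 1)·r_full) = 0.3899 / 0.8937 ≈ 0.4363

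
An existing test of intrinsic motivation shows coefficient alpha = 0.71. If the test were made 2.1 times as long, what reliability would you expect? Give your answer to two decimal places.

r_new = 2.1·0.71 / [1 + (2.1 − 1)·0.71]
     = 1.4910 / 1.7810 = 0.8372

0.84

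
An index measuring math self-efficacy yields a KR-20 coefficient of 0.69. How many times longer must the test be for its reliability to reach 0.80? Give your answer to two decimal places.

1.80

Rearranging the Spearman-Brown formula for n,
n = r_target (1 − r_old) / [ r_old (1 − r_target) ]
n = [0.80 × 0.31] / [0.69 × 0.20]
  = 0.2480 / 0.1380 = 1.7971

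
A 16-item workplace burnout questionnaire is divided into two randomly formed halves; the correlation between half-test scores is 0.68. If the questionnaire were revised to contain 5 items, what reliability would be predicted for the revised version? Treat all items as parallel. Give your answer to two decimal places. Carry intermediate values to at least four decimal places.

First correct the split-half correlation to full-test reliability: r_full = 2 × 0.68 / (1 + 0.68) ≈ 0.8095
Then adjust to 5 items: n = 5/16 = 0.3125
r_new = n·r_full / (1 + (n − 1)·r_full) = 0.2530 / 0.4435 ≈ 0.5705

0.57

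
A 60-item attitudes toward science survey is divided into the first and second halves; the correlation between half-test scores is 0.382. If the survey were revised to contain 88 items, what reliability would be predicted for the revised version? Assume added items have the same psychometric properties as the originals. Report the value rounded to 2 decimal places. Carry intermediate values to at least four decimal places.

0.64

First correct the split-half correlation to full-test reliability: r_full = 2 × 0.382 / (1 + 0.382) ≈ 0.5528
Then adjust to 88 items: n = 88/60 = 1.4667
r_new = n·r_full / (1 + (n − 1)·r_full) = 0.8108 / 1.2580 ≈ 0.6445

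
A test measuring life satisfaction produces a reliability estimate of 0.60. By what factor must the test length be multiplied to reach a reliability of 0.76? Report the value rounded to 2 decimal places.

Spearman-Brown solved for the length factor n:
n = r_target (1 − r_old) / [ r_old (1 − r_target) ]
n = 0.76(1 − 0.60) / [0.60(1 − 0.76)]
n = 0.3040 / 0.1440 ≈ 2.1111

2.11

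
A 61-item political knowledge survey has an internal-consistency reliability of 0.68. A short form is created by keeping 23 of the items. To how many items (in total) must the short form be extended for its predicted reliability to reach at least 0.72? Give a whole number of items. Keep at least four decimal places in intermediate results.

Short-form reliability: n = 23/61 = 0.3770; r_23 = n·r/(1+(n−1)r) ≈ 0.4448
Length factor from the short form to reach 0.72: n' = 0.72(1 − 0.4448) / [0.4448(1 − 0.72)] ≈ 3.2097
Total items = 3.2097 × 23 = 73.82, rounded up to 74.

74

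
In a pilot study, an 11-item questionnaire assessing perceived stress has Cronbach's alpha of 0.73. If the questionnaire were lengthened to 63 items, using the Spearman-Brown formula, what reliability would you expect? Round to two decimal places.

Length ratio n = 63/11 = 5.7273
r_new = (5.7273 × 0.73) / (1 + (5.7273 − 1) × 0.73)
r_new = 4.1809 / 4.4509 ≈ 0.9393

0.94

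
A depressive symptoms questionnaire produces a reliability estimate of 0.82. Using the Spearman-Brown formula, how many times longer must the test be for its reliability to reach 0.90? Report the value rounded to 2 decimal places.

1.98

Spearman-Brown solved for the length factor n:
n = r_target (1 − r_old) / [ r_old (1 − r_target) ]
n = [0.90 × 0.18] / [0.82 × 0.10]
  = 0.1620 / 0.0820 = 1.9756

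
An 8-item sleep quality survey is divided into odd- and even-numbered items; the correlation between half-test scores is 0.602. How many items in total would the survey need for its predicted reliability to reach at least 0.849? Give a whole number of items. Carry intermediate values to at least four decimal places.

Corrected full-test reliability: r_full = 2 × 0.602 / (1 + 0.602) ≈ 0.7516
Solve Spearman-Brown for n: n = 0.849(1 − 0.7516) / [0.7516(1 − 0.849)] = 1.8582
Required items = 1.8582 × 8 = 14.87, so 15 items.

15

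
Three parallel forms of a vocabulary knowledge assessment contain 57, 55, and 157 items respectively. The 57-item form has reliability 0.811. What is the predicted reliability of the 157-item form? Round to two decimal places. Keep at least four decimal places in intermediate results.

The 55-item form is not needed; work directly from the 57-item form with n = 157/57 = 2.7544.
r_{157} = n·r / (1 + (n − 1)·r) = 2.2338 / 2.4228 ≈ 0.9220

0.92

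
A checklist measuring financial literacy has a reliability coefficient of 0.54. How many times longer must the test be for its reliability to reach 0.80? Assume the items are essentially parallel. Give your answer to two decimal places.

n = [0.80 × 0.46] / [0.54 × 0.20]
  = 0.3680 / 0.1080 = 3.4074

3.41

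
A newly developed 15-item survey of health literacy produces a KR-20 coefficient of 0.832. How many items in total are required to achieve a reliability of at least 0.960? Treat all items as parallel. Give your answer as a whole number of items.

73

n = [0.960 × 0.168] / [0.832 × 0.040]
n = 0.161280 / 0.033280 ≈ 4.8462
So the test needs 4.8462 × 15 ≈ 72.69 items; rounding up, 73.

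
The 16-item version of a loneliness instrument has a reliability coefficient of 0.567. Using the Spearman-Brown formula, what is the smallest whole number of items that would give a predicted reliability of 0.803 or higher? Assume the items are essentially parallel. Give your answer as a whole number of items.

50

Invert Spearman-Brown to solve for n:
n = r*(1 − r) / [ r (1 − r*) ]
n = 0.803(1 − 0.567) / [0.567(1 − 0.803)]
n = 0.347699 / 0.111699 ≈ 3.1128
So the test needs 3.1128 × 16 ≈ 49.80 items; rounding up, 50.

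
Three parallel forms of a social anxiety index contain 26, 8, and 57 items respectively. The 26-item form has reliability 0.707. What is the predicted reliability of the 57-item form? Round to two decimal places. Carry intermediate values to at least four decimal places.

The 8-item form is not needed; work directly from the 26-item form with n = 57/26 = 2.1923.
r_{57} = n·r / (1 + (n − 1)·r) = 1.5500 / 1.8430 ≈ 0.8410

0.84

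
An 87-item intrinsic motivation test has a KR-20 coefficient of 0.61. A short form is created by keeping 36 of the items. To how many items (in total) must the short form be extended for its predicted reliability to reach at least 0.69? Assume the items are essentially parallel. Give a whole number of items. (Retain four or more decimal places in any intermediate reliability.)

Short-form reliability: n = 36/87 = 0.4138; r_36 = n·r/(1+(n−1)r) ≈ 0.3929
Then solve for n' with r_old = 0.3929, r_target = 0.69: n' = 0.69(1 − 0.3929)/[0.3929(1 − 0.69)] = 3.4393
Total items = 3.4393 × 36 = 123.81, rounded up to 124.

124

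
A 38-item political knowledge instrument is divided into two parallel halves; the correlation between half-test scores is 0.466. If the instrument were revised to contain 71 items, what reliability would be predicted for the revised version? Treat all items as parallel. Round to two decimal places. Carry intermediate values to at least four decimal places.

0.77

Spearman-Brown correction (n = 2): r_full = 2·0.466/(1 + 0.466) = 0.6357
Then adjust to 71 items: n = 71/38 = 1.8684
r_new = n·r_full / (1 + (n − 1)·r_full) = 1.1877 / 1.5520 ≈ 0.7653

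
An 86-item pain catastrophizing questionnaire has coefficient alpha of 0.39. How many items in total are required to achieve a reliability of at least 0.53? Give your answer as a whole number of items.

n = [0.53 × 0.61] / [0.39 × 0.47]
n = 0.3233 / 0.1833 ≈ 1.7638
1.7638 × 86 = 151.69 → 152 items

152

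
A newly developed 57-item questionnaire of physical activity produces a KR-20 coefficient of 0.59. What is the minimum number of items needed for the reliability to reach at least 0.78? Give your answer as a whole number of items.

Rearranging the Spearman-Brown formula for n,
n = r*(1 − r) / [ r (1 − r*) ]
n = 0.78 × (1 − 0.59) / [ 0.59 × (1 − 0.78) ]
  = 0.3198 / 0.1298 = 2.4638
Items needed = n × 57 = 2.4638 × 57 ≈ 140.44 → round up to 141

141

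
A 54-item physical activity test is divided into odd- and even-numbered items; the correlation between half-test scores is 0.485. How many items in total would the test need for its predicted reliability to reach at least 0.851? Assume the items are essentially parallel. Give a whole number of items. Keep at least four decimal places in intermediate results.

r_full = 2(0.485)/(1 + 0.485) = 0.6532
n = r_tgt(1 − r_full) / [r_full(1 − r_tgt)] = 0.851 × 0.3468 / (0.6532 × 0.149) ≈ 3.0323
Items = 3.0323 × 54 ≈ 163.74 → 164

164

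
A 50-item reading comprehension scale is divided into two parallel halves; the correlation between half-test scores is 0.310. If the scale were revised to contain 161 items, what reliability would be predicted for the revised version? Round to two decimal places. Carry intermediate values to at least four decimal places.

0.74

Full-test reliability from the split-half r: r_full = 2(0.310)/(1 + 0.310) = 0.4733
Then adjust to 161 items: n = 161/50 = 3.2200
r_new = n·r_full / (1 + (n − 1)·r_full) = 1.5240 / 2.0507 ≈ 0.7432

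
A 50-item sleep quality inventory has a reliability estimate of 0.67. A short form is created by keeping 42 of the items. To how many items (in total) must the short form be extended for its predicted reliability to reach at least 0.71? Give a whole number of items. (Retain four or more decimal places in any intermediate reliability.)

Short-form reliability: n = 42/50 = 0.8400; r_42 = n·r/(1+(n−1)r) ≈ 0.6304
Length factor from the short form to reach 0.71: n' = 0.71(1 − 0.6304) / [0.6304(1 − 0.71)] ≈ 1.4354
Total items = 1.4354 × 42 = 60.29, rounded up to 61.

61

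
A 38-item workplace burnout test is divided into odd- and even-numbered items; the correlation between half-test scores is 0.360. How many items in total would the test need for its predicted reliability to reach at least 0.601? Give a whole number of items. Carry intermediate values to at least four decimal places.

r_full = 2(0.360)/(1 + 0.360) = 0.5294
Solve Spearman-Brown for n: n = 0.601(1 − 0.5294) / [0.5294(1 − 0.601)] = 1.3390
Required items = 1.3390 × 38 = 50.88, so 51 items.

51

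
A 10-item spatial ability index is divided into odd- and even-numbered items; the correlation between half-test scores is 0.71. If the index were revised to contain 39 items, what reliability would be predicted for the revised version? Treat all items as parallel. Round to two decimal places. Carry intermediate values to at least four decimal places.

Full-test reliability from the split-half r: r_full = 2(0.71)/(1 + 0.71) = 0.8304
Length factor from 10 to 39 items: n = 39/10 = 3.9000
r_new = n·r_full / (1 + (n − 1)·r_full) = 3.2386 / 3.4082 ≈ 0.9502

0.95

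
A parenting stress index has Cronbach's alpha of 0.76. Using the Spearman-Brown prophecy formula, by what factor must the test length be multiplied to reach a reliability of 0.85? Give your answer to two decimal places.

n = 0.85(1 − 0.76) / [0.76(1 − 0.85)]
n = 0.2040 / 0.1140 ≈ 1.7895

1.79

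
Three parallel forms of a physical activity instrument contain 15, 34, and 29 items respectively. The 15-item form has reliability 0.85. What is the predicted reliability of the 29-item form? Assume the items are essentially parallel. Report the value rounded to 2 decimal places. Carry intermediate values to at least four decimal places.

Only the ratio of lengths matters: n = 29/15 = 1.9333
r_{29} = n·r / (1 + (n − 1)·r) = 1.6433 / 1.7933 ≈ 0.9164

0.92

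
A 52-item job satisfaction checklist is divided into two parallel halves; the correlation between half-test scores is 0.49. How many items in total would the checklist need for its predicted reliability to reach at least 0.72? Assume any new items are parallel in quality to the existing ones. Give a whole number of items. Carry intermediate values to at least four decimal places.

Corrected full-test reliability: r_full = 2 × 0.49 / (1 + 0.49) ≈ 0.6577
Solve Spearman-Brown for n: n = 0.72(1 − 0.6577) / [0.6577(1 − 0.72)] = 1.3383
Required items = 1.3383 × 52 = 69.59, so 70 items.

70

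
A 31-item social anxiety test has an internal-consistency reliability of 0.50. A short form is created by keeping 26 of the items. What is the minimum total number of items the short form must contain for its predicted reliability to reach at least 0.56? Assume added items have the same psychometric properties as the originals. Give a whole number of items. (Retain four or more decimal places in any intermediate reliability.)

Short-form reliability: n = 26/31 = 0.8387; r_26 = n·r/(1+(n−1)r) ≈ 0.4561
Length factor from the short form to reach 0.56: n' = 0.56(1 − 0.4561) / [0.4561(1 − 0.56)] ≈ 1.5177
Total items = 1.5177 × 26 = 39.46, rounded up to 40.

40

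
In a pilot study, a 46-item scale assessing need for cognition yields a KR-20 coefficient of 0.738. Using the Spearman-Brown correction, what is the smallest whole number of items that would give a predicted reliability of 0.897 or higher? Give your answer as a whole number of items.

143

Rearranging the Spearman-Brown formula for n,
n = r_target (1 − r_old) / [ r_old (1 − r_target) ]
n = 0.897 × (1 − 0.738) / [ 0.738 × (1 − 0.897) ]
n = 0.235014 / 0.076014 ≈ 3.0917
So the test needs 3.0917 × 46 ≈ 142.22 items; rounding up, 143.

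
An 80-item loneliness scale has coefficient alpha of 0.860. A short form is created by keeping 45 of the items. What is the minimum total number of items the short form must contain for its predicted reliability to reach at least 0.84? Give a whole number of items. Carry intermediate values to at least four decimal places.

69

Short-form reliability: n = 45/80 = 0.5625; r_45 = n·r/(1+(n−1)r) ≈ 0.7756
Length factor from the short form to reach 0.84: n' = 0.84(1 − 0.7756) / [0.7756(1 − 0.84)] ≈ 1.5190
Items = 1.5190 × 45 ≈ 68.35 → 69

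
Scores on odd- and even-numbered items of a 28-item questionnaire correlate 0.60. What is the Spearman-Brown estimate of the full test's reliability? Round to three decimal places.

The full test is twice the length of either half (n = 2).
r_full = 2r_hh / (1 + r_hh) = 2 × 0.60 / (1 + 0.60)
       = 1.2000 / 1.6000 = 0.7500

0.750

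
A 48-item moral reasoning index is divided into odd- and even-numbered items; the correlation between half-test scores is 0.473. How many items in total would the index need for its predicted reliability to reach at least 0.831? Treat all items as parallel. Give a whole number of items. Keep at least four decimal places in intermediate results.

132

Corrected full-test reliability: r_full = 2 × 0.473 / (1 + 0.473) ≈ 0.6422
Solve Spearman-Brown for n: n = 0.831(1 − 0.6422) / [0.6422(1 − 0.831)] = 2.7396
Items = 2.7396 × 48 ≈ 131.50 → 132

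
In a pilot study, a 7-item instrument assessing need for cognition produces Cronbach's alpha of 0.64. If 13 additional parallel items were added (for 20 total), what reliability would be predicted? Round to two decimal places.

n = 20/7 = 2.8571
r_new = 2.8571·0.64 / [1 + (2.8571 − 1)·0.64]
r_new = 1.8285 / 2.1885 ≈ 0.8355

0.84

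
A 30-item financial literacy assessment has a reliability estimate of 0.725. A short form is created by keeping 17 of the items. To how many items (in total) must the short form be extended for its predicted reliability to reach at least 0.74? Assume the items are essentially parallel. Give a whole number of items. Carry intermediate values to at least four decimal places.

Short-form reliability: n = 17/30 = 0.5667; r_17 = n·r/(1+(n−1)r) ≈ 0.5990
Length factor from the short form to reach 0.74: n' = 0.74(1 − 0.5990) / [0.5990(1 − 0.74)] ≈ 1.9054
Total items = 1.9054 × 17 = 32.39, rounded up to 33.

33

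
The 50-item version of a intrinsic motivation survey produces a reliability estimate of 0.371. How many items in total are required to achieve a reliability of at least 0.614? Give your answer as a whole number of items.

Rearranging the Spearman-Brown formula for n,
n = r*(1 − r) / [ r (1 − r*) ]
n = 0.614 × (1 − 0.371) / [ 0.371 × (1 − 0.614) ]
n = 0.386206 / 0.143206 ≈ 2.6969
Items needed = n × 50 = 2.6969 × 50 ≈ 134.84 → round up to 135

135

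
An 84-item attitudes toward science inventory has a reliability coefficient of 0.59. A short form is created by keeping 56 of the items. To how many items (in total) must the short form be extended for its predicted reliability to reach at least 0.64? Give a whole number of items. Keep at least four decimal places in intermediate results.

104

Short-form reliability: n = 56/84 = 0.6667; r_56 = n·r/(1+(n−1)r) ≈ 0.4896
Then solve for n' with r_old = 0.4896, r_target = 0.64: n' = 0.64(1 − 0.4896)/[0.4896(1 − 0.64)] = 1.8533
Items = 1.8533 × 56 ≈ 103.78 → 104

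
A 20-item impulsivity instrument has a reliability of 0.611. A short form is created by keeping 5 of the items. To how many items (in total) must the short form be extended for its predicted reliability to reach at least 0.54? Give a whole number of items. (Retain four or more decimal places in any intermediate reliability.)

15

Short-form reliability: n = 5/20 = 0.2500; r_5 = n·r/(1+(n−1)r) ≈ 0.2820
Length factor from the short form to reach 0.54: n' = 0.54(1 − 0.2820) / [0.2820(1 − 0.54)] ≈ 2.9889
Items = 2.9889 × 5 ≈ 14.94 → 15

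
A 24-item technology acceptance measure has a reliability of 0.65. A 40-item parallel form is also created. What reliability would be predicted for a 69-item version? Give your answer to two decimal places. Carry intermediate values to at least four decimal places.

0.84

The 40-item form is not needed; work directly from the 24-item form with n = 69/24 = 2.8750.
r_{69} = n·r / (1 + (n − 1)·r) = 1.8688 / 2.2188 ≈ 0.8423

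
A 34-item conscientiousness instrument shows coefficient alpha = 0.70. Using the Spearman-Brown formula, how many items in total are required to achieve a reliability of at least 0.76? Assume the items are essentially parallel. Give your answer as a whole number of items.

Rearranging the Spearman-Brown formula for n,
n = r_target (1 − r_old) / [ r_old (1 − r_target) ]
n = 0.76(1 − 0.70) / [0.70(1 − 0.76)]
n = 0.2280 / 0.1680 ≈ 1.3571
So the test needs 1.3571 × 34 ≈ 46.14 items; rounding up, 47.

47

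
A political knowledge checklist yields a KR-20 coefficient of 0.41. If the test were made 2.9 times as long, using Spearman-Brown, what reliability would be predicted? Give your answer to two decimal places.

0.67

Apply the Spearman-Brown prophecy formula, r' = nr / [1 + (n − 1)r]:
r_new = (2.9 × 0.41) / (1 + (2.9 − 1) × 0.41)
     = 1.1890 / 1.7790 = 0.6684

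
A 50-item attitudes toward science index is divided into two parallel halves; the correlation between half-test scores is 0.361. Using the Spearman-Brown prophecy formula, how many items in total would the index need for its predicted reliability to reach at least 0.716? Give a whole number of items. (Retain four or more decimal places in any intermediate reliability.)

r_full = 2(0.361)/(1 + 0.361) = 0.5305
n = r_tgt(1 − r_full) / [r_full(1 − r_tgt)] = 0.716 × 0.4695 / (0.5305 × 0.284) ≈ 2.2312
Required items = 2.2312 × 50 = 111.56, so 112 items.

112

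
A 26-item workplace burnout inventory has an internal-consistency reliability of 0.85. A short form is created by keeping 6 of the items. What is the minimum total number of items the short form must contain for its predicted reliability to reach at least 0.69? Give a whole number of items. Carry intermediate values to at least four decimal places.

First, r for the 6-item form: n = 6/26 = 0.2308, so r_6 = 0.2308·0.85/(1 + (0.2308 − 1)·0.85) = 0.5667
Then solve for n' with r_old = 0.5667, r_target = 0.69: n' = 0.69(1 − 0.5667)/[0.5667(1 − 0.69)] = 1.7019
Items = 1.7019 × 6 ≈ 10.21 → 11

11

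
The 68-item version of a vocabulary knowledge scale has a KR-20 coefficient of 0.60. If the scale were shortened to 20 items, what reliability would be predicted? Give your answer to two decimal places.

Length ratio n = 20/68 = 0.2941
r_new = (0.2941 × 0.60) / (1 + (0.2941 − 1) × 0.60)
r_new = 0.1765 / 0.5765 ≈ 0.3062

0.31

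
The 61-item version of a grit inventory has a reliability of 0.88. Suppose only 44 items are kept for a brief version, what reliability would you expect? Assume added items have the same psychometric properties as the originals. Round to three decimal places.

The new length is 44/61 = 0.7213 times the old.
r_new = (0.7213 × 0.88) / (1 + (0.7213 − 1) × 0.88)
r_new = 0.6347 / 0.7547 ≈ 0.8410

0.841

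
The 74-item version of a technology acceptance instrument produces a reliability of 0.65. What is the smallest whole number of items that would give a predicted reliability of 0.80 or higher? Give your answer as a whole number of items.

160

n = 0.80(1 − 0.65) / [0.65(1 − 0.80)]
  = 0.2800 / 0.1300 = 2.1538
2.1538 × 74 = 159.38 → 160 items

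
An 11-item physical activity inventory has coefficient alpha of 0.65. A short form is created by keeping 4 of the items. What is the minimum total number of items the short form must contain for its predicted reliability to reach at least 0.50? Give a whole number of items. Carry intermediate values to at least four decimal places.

Short-form reliability: n = 4/11 = 0.3636; r_4 = n·r/(1+(n−1)r) ≈ 0.4031
Then solve for n' with r_old = 0.4031, r_target = 0.50: n' = 0.50(1 − 0.4031)/[0.4031(1 − 0.50)] = 1.4808
Total items = 1.4808 × 4 = 5.92, rounded up to 6.

6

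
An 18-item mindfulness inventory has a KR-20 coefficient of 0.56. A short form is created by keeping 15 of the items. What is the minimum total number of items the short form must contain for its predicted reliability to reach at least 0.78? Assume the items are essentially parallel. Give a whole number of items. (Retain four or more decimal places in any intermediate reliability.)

First, r for the 15-item form: n = 15/18 = 0.8333, so r_15 = 0.8333·0.56/(1 + (0.8333 − 1)·0.56) = 0.5147
Length factor from the short form to reach 0.78: n' = 0.78(1 − 0.5147) / [0.5147(1 − 0.78)] ≈ 3.3429
Items = 3.3429 × 15 ≈ 50.14 → 51

51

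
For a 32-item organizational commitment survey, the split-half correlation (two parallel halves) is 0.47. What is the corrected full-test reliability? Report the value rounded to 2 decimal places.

0.64

Each half is half the length of the full test, so the full test is n = 2 times a half.
r_full = 2(0.47) / (1 + 0.47)
r_full = 0.9400 / 1.4700 ≈ 0.6395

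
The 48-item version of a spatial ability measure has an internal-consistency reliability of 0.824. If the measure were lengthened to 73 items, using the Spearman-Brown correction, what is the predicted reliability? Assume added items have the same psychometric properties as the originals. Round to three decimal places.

Length ratio n = 73/48 = 1.5208
By Spearman-Brown, r_new = n r / (1 + (n − 1) r).
r_new = 1.5208·0.824 / [1 + (1.5208 − 1)·0.824]
r_new = 1.2531 / 1.4291 ≈ 0.8768

0.877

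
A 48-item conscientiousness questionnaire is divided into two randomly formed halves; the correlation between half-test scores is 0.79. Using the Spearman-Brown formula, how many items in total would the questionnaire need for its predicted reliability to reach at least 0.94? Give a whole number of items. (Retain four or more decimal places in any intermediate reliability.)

100

r_full = 2(0.79)/(1 + 0.79) = 0.8827
Solve Spearman-Brown for n: n = 0.94(1 − 0.8827) / [0.8827(1 − 0.94)] = 2.0819
Items = 2.0819 × 48 ≈ 99.93 → 100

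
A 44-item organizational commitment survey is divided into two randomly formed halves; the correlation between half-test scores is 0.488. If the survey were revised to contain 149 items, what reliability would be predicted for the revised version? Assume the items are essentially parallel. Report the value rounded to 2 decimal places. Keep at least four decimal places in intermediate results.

0.87

Spearman-Brown correction (n = 2): r_full = 2·0.488/(1 + 0.488) = 0.6559
Then adjust to 149 items: n = 149/44 = 3.3864
r_new = n·r_full / (1 + (n − 1)·r_full) = 2.2211 / 2.5652 ≈ 0.8659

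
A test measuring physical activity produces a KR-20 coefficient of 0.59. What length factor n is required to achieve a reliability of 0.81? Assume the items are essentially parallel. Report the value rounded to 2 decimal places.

2.96

n = [0.81 × 0.41] / [0.59 × 0.19]
n = 0.3321 / 0.1121 ≈ 2.9625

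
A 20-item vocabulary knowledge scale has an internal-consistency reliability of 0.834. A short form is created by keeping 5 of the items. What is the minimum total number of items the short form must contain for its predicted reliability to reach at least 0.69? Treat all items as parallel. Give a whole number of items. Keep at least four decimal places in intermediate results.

First, r for the 5-item form: n = 5/20 = 0.2500, so r_5 = 0.2500·0.834/(1 + (0.2500 − 1)·0.834) = 0.5567
Length factor from the short form to reach 0.69: n' = 0.69(1 − 0.5567) / [0.5567(1 − 0.69)] ≈ 1.7724
Total items = 1.7724 × 5 = 8.86, rounded up to 9.

9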